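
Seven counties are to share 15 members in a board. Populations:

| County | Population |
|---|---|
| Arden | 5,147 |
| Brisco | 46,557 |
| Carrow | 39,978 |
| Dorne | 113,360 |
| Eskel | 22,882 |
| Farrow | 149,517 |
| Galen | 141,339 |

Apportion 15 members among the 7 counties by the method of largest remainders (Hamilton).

Standard divisor: 518780 ÷ 15 ≈ 34585.333.
Standard quotas: Arden 0.1488, Brisco 1.3461, Carrow 1.1559, Dorne 3.2777, Eskel 0.6616, Farrow 4.3231, Galen 4.0867.
Lower quotas: Arden 0, Brisco 1, Carrow 1, Dorne 3, Eskel 0, Farrow 4, Galen 4 (sum 13, leaving 2 seats).
Remainders in descending order: Eskel 0.6616, Brisco 0.3461, Farrow 0.3231, Dorne 0.2777, Carrow 0.1559, Arden 0.1488, Galen 0.0867.
Largest remainders: Eskel, Brisco receive the extra seats.

Arden: 0; Brisco: 2; Carrow: 1; Dorne: 3; Eskel: 1; Farrow: 4; Galen: 4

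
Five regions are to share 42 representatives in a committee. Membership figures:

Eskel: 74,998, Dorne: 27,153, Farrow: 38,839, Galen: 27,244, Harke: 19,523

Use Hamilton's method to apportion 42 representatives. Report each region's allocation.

Total 187757; standard divisor 187757/42 ≈ 4470.405.
Standard quotas: Eskel 16.7766, Dorne 6.0739, Farrow 8.6880, Galen 6.0943, Harke 4.3672.
Lower quotas: Eskel 16, Dorne 6, Farrow 8, Galen 6, Harke 4 (sum 40, leaving 2 seats).
Remainders in descending order: Eskel 0.7766, Farrow 0.6880, Harke 0.3672, Galen 0.0943, Dorne 0.0739.
Largest remainders: Eskel, Farrow receive the extra seats.

Eskel: 17, Dorne: 6, Farrow: 9, Galen: 6, Harke: 4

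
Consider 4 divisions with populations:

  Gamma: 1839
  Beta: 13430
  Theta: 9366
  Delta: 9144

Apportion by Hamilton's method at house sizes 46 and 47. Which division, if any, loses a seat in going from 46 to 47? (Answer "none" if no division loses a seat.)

Gamma

At 46 seats: Gamma 3, Beta 18, Theta 13, Delta 12.
At 47 seats: Gamma 2, Beta 19, Theta 13, Delta 13.
Gamma drops from 3 to 2.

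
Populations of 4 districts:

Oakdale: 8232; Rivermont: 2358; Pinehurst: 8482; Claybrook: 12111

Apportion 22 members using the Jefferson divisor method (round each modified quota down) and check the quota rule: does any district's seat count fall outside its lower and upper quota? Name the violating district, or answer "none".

Standard quotas: Oakdale 5.808, Rivermont 1.664, Pinehurst 5.984, Claybrook 8.544.
Jefferson allocation: Oakdale 6, Rivermont 1, Pinehurst 6, Claybrook 9.
Every allocation lies between the lower and upper quota.

none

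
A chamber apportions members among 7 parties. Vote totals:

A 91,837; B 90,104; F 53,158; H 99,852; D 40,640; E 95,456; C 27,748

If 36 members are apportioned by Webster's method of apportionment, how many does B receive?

Standard divisor 498795/36 ≈ 13855.417; standard quotas: A 6.628, B 6.503, F 3.837, H 7.207, D 2.933, E 6.889, C 2.003.
Rounding to the nearest integer gives 7, 7, 4, 7, 3, 7, 2 = 37 seats, so the divisor must be adjusted.
With modified divisor 14000: modified quotas A 6.560, B 6.436, F 3.797, H 7.132, D 2.903, E 6.818, C 1.982.
Rounding to the nearest integer: A 7, B 6, F 4, H 7, D 3, E 7, C 2 (total 36).
B receives 6.

6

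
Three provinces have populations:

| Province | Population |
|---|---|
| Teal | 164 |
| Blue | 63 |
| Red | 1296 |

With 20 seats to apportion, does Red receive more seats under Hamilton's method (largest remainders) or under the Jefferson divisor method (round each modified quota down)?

Hamilton: Teal 2, Blue 1, Red 17.
Jefferson: Teal 2, Blue 0, Red 18.
Red gets 17 under Hamilton and 18 under Jefferson.

Jefferson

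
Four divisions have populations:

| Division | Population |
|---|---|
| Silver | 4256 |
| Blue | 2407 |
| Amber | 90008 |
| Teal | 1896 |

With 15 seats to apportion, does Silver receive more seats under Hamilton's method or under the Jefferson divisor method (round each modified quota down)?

Hamilton

Hamilton: Silver 1, Blue 0, Amber 14, Teal 0.
Jefferson: Silver 0, Blue 0, Amber 15, Teal 0.
Silver gets 1 under Hamilton and 0 under Jefferson.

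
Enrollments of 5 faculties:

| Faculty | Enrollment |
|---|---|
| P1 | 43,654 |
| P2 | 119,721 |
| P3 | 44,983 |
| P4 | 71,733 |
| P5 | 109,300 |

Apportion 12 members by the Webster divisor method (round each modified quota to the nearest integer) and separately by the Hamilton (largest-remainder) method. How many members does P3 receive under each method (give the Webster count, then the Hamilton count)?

Webster: P1 1, P2 4, P3 1, P4 2, P5 4.
Hamilton: P1 1, P2 4, P3 2, P4 2, P5 3.
P3 gets 1 under Webster and 2 under Hamilton.

1 and 2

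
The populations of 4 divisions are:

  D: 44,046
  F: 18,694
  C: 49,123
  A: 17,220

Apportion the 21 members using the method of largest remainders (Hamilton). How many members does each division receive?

D: 7, F: 3, C: 8, A: 3

The standard divisor is 129083/21 ≈ 6146.81.
Standard quotas: D 7.1657, F 3.0413, C 7.9916, A 2.8015.
Lower quotas: D 7, F 3, C 7, A 2 (sum 19, leaving 2 seats).
Remainders in descending order: C 0.9916, A 0.8015, D 0.1657, F 0.0413.
Largest remainders: C, A receive the extra seats.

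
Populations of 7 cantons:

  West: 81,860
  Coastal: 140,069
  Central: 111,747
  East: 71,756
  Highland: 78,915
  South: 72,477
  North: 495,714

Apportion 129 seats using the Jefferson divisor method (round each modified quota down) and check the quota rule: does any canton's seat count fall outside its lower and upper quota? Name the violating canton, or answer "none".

North

Standard quotas: West 10.033, Coastal 17.167, Central 13.696, East 8.794, Highland 9.672, South 8.883, North 60.755.
Jefferson allocation: West 10, Coastal 17, Central 14, East 8, Highland 9, South 9, North 62.
North has quota 60.755 (lower 60, upper 61) but receives 62 — outside the quota interval.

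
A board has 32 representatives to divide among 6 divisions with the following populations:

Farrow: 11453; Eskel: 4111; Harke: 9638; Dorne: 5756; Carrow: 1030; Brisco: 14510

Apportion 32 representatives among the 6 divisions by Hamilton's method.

Farrow: 8; Eskel: 3; Harke: 6; Dorne: 4; Carrow: 1; Brisco: 10

The standard divisor is 46498/32 ≈ 1453.062.
Standard quotas: Farrow 7.8820, Eskel 2.8292, Harke 6.6329, Dorne 3.9613, Carrow 0.7088, Brisco 9.9858.
Lower quotas: Farrow 7, Eskel 2, Harke 6, Dorne 3, Carrow 0, Brisco 9 (sum 27, leaving 5 seats).
Remainders in descending order: Brisco 0.9858, Dorne 0.9613, Farrow 0.8820, Eskel 0.8292, Carrow 0.7088, Harke 0.6329.
The surplus seats go to Brisco, Dorne, Farrow, Eskel, Carrow.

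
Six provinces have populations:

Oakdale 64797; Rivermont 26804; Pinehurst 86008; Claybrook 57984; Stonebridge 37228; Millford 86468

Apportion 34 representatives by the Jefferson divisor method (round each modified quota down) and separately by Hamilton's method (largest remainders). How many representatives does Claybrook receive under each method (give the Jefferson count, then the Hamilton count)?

6 and 5

Jefferson: Oakdale 6, Rivermont 2, Pinehurst 8, Claybrook 6, Stonebridge 3, Millford 9.
Hamilton: Oakdale 6, Rivermont 3, Pinehurst 8, Claybrook 5, Stonebridge 4, Millford 8.
Claybrook gets 6 under Jefferson and 5 under Hamilton.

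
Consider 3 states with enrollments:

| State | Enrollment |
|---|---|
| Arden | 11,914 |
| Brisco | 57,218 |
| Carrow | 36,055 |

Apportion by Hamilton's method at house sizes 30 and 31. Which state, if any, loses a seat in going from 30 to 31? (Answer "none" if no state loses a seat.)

At 30 seats: Arden 4, Brisco 16, Carrow 10.
At 31 seats: Arden 3, Brisco 17, Carrow 11.
Arden drops from 4 to 3.

Arden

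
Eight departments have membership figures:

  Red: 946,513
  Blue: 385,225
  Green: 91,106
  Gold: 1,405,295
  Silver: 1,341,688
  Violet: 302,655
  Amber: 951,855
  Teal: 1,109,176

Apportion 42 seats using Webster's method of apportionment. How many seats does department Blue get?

2

Standard divisor 6533513/42 ≈ 155559.833; standard quotas: Red 6.085, Blue 2.476, Green 0.586, Gold 9.034, Silver 8.625, Violet 1.946, Amber 6.119, Teal 7.130.
Rounding to the nearest integer gives Red 6, Blue 2, Green 1, Gold 9, Silver 9, Violet 2, Amber 6, Teal 7 — total 42, matching the house size, so no adjustment is needed.
Blue receives 2.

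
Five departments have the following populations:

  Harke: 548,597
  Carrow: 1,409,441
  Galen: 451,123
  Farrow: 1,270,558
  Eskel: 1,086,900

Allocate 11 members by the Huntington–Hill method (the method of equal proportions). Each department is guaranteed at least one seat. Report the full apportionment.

With divisor 425298: modified quotas Harke 1.290, Carrow 3.314, Galen 1.061, Farrow 2.987, Eskel 2.556.
Geometric-mean thresholds: Harke √(1·2)=1.414, Carrow √(3·4)=3.464, Galen √(1·2)=1.414, Farrow √(2·3)=2.449, Eskel √(2·3)=2.449.
Each quota rounded against its threshold gives Harke 1, Carrow 3, Galen 1, Farrow 3, Eskel 3 (total 11).

Harke: 1, Carrow: 3, Galen: 1, Farrow: 3, Eskel: 3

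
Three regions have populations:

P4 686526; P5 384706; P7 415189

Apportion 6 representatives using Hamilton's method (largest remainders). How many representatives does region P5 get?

Standard divisor: 1486421 ÷ 6 ≈ 247736.833.
Standard quotas: P4 2.7712, P5 1.5529, P7 1.6759.
Lower quotas: P4 2, P5 1, P7 1 (sum 4, leaving 2 seats).
Remainders in descending order: P4 0.7712, P7 0.6759, P5 0.5529.
Largest remainders: P4, P7 receive the extra seats.
P5 receives 1.

1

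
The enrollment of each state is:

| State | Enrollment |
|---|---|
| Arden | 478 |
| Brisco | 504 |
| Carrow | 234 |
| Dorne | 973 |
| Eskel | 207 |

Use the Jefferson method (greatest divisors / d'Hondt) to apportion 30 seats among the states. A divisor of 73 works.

Arden: 6, Brisco: 6, Carrow: 3, Dorne: 13, Eskel: 2

With modified divisor 73: modified quotas Arden 6.548, Brisco 6.904, Carrow 3.205, Dorne 13.329, Eskel 2.836.
Rounding down: Arden 6, Brisco 6, Carrow 3, Dorne 13, Eskel 2 (total 30).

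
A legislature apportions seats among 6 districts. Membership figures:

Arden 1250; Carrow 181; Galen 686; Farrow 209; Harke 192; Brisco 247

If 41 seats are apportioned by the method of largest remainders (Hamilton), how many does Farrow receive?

Standard divisor: 2765 ÷ 41 ≈ 67.439.
Standard quotas: Arden 18.535, Carrow 2.684, Galen 10.172, Farrow 3.099, Harke 2.847, Brisco 3.663.
Lower quotas: Arden 18, Carrow 2, Galen 10, Farrow 3, Harke 2, Brisco 3 (sum 38, leaving 3 seats).
Remainders in descending order: Harke 0.847, Carrow 0.684, Brisco 0.663, Arden 0.535, Galen 0.172, Farrow 0.099.
The surplus seats go to Harke, Carrow, Brisco.
Farrow receives 3.

3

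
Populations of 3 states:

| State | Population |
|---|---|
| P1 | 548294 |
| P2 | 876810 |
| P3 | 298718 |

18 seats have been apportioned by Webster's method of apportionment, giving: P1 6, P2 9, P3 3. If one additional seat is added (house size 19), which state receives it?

P2

Priority for the next seat is population ÷ (current seats + 0.5).
Priorities: P1 84352.923, P2 92295.789, P3 85348.000.
Highest priority: P2.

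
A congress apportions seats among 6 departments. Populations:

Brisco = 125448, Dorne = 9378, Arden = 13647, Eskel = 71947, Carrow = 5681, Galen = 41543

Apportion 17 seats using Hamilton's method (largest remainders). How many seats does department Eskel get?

4

The standard divisor is 267644/17 ≈ 15743.765.
Standard quotas: Brisco 7.9681, Dorne 0.5957, Arden 0.8668, Eskel 4.5699, Carrow 0.3608, Galen 2.6387.
Lower quotas: Brisco 7, Dorne 0, Arden 0, Eskel 4, Carrow 0, Galen 2 (sum 13, leaving 4 seats).
Remainders in descending order: Brisco 0.9681, Arden 0.8668, Galen 0.6387, Dorne 0.5957, Eskel 0.5699, Carrow 0.3608.
Largest remainders: Brisco, Arden, Galen, Dorne receive the extra seats.
Eskel receives 4.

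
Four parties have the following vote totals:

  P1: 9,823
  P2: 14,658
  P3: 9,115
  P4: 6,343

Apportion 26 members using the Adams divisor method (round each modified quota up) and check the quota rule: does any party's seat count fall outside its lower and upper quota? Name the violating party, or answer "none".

none

Standard quotas: P1 6.395, P2 9.542, P3 5.934, P4 4.129.
Adams allocation: P1 7, P2 9, P3 6, P4 4.
Every allocation lies between the lower and upper quota.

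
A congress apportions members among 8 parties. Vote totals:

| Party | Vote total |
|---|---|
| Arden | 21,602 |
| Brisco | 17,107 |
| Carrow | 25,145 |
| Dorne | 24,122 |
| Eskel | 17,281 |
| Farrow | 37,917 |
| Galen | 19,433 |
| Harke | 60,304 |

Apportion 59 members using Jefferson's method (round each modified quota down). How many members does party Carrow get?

Standard divisor 222911/59 ≈ 3778.153; standard quotas: Arden 5.718, Brisco 4.528, Carrow 6.655, Dorne 6.385, Eskel 4.574, Farrow 10.036, Galen 5.144, Harke 15.961.
Rounding down gives 5, 4, 6, 6, 4, 10, 5, 15 = 55 seats, so the divisor must be adjusted.
With modified divisor 3500: modified quotas Arden 6.172, Brisco 4.888, Carrow 7.184, Dorne 6.892, Eskel 4.937, Farrow 10.833, Galen 5.552, Harke 17.230.
Rounding down: Arden 6, Brisco 4, Carrow 7, Dorne 6, Eskel 4, Farrow 10, Galen 5, Harke 17 (total 59).
Carrow receives 7.

7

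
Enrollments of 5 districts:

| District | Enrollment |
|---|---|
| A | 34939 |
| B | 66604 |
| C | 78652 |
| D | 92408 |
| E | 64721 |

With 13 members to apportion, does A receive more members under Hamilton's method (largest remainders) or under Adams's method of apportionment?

Adams

Hamilton: A 1, B 3, C 3, D 4, E 2.
Adams: A 2, B 3, C 3, D 3, E 2.
A gets 1 under Hamilton and 2 under Adams.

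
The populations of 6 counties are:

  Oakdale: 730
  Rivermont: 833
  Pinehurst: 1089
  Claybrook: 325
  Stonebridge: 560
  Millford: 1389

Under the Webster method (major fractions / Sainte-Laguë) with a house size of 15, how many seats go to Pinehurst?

3

Standard divisor 4926/15 ≈ 328.4; standard quotas: Oakdale 2.223, Rivermont 2.537, Pinehurst 3.316, Claybrook 0.990, Stonebridge 1.705, Millford 4.230.
Rounding to the nearest integer gives Oakdale 2, Rivermont 3, Pinehurst 3, Claybrook 1, Stonebridge 2, Millford 4 — total 15, matching the house size, so no adjustment is needed.
Pinehurst receives 3.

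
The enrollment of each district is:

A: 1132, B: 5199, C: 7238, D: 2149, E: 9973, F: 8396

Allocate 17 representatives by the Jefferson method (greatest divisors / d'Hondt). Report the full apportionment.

Standard divisor 34087/17 ≈ 2005.118; standard quotas: A 0.565, B 2.593, C 3.610, D 1.072, E 4.974, F 4.187.
Rounding down gives 0, 2, 3, 1, 4, 4 = 14 seats, so the divisor must be adjusted.
With modified divisor 1700: modified quotas A 0.666, B 3.058, C 4.258, D 1.264, E 5.866, F 4.939.
Rounding down: A 0, B 3, C 4, D 1, E 5, F 4 (total 17).

A 0; B 3; C 4; D 1; E 5; F 4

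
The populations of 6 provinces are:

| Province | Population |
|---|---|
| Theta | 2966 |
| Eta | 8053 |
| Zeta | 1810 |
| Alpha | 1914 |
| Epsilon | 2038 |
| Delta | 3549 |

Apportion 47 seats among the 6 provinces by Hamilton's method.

Standard divisor: 20330 ÷ 47 ≈ 432.553.
Standard quotas: Theta 6.8570, Eta 18.6174, Zeta 4.1845, Alpha 4.4249, Epsilon 4.7116, Delta 8.2048.
Lower quotas: Theta 6, Eta 18, Zeta 4, Alpha 4, Epsilon 4, Delta 8 (sum 44, leaving 3 seats).
Remainders in descending order: Theta 0.8570, Epsilon 0.7116, Eta 0.6174, Alpha 0.4249, Delta 0.2048, Zeta 0.1845.
The surplus seats go to Theta, Epsilon, Eta.

Theta 7, Eta 19, Zeta 4, Alpha 4, Epsilon 5, Delta 8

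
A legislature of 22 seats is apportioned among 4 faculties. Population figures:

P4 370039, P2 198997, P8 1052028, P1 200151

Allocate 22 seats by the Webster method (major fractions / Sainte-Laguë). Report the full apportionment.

Standard divisor 1821215/22 ≈ 82782.5; standard quotas: P4 4.470, P2 2.404, P8 12.708, P1 2.418.
Rounding to the nearest integer gives 4, 2, 13, 2 = 21 seats, so the divisor must be adjusted.
With modified divisor 81100: modified quotas P4 4.563, P2 2.454, P8 12.972, P1 2.468.
Rounding to the nearest integer: P4 5, P2 2, P8 13, P1 2 (total 22).

P4=5; P2=2; P8=13; P1=2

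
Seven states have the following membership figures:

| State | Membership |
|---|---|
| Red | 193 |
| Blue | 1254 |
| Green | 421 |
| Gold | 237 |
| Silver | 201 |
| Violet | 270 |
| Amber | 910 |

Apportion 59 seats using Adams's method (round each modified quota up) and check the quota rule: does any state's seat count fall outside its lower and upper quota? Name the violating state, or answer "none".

Standard quotas: Red 3.266, Blue 21.224, Green 7.125, Gold 4.011, Silver 3.402, Violet 4.570, Amber 15.402.
Adams allocation: Red 4, Blue 20, Green 7, Gold 4, Silver 4, Violet 5, Amber 15.
Blue has quota 21.224 (lower 21, upper 22) but receives 20 — outside the quota interval.

Blue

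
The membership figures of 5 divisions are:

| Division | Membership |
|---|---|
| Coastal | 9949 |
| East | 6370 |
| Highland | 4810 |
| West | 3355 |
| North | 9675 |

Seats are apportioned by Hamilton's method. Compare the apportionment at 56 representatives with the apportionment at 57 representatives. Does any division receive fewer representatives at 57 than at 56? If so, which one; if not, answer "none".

West

At 56 seats: Coastal 16, East 10, Highland 8, West 6, North 16.
At 57 seats: Coastal 17, East 11, Highland 8, West 5, North 16.
West drops from 6 to 5.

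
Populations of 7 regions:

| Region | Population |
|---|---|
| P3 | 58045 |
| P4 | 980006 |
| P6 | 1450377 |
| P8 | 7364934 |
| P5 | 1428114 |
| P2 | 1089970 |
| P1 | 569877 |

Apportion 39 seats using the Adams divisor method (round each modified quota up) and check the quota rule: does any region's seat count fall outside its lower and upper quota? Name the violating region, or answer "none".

P8

Standard quotas: P3 0.175, P4 2.953, P6 4.371, P8 22.195, P5 4.304, P2 3.285, P1 1.717.
Adams allocation: P3 1, P4 3, P6 4, P8 21, P5 4, P2 4, P1 2.
P8 has quota 22.195 (lower 22, upper 23) but receives 21 — outside the quota interval.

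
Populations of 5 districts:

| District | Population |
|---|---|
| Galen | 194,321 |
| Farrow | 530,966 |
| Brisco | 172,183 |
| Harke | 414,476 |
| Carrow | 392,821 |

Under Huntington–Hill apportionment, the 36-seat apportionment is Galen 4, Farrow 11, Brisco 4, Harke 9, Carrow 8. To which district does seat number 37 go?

Carrow

Priority for the next seat is population ÷ (√(s·(s+1))).
Priorities: Galen 43451.497, Farrow 46214.658, Brisco 38501.289, Harke 43689.607, Carrow 46294.399.
Highest priority: Carrow.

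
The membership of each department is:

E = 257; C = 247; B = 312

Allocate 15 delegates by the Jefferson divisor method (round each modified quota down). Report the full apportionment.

Standard divisor 816/15 ≈ 54.4; standard quotas: E 4.724, C 4.540, B 5.735.
Rounding down gives 4, 4, 5 = 13 seats, so the divisor must be adjusted.
With modified divisor 50: modified quotas E 5.140, C 4.940, B 6.240.
Rounding down: E 5, C 4, B 6 (total 15).

E 5, C 4, B 6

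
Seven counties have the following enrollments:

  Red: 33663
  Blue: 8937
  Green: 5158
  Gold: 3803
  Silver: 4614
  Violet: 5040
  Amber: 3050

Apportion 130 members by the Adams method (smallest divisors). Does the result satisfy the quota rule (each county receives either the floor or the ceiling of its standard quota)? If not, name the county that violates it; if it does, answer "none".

Red

Standard quotas: Red 68.096, Blue 18.078, Green 10.434, Gold 7.693, Silver 9.334, Violet 10.195, Amber 6.170.
Adams allocation: Red 67, Blue 18, Green 11, Gold 8, Silver 10, Violet 10, Amber 6.
Red has quota 68.096 (lower 68, upper 69) but receives 67 — outside the quota interval.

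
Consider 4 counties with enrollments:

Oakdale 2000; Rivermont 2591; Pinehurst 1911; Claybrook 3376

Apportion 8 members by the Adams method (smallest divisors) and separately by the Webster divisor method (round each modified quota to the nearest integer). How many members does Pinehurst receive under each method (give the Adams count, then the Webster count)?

Adams: Oakdale 2, Rivermont 2, Pinehurst 2, Claybrook 2.
Webster: Oakdale 2, Rivermont 2, Pinehurst 1, Claybrook 3.
Pinehurst gets 2 under Adams and 1 under Webster.

2 and 1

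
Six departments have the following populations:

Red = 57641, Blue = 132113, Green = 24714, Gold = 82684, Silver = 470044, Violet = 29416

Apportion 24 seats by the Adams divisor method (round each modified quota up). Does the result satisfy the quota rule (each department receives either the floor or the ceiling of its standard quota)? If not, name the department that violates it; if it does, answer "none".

Silver

Standard quotas: Red 1.737, Blue 3.980, Green 0.745, Gold 2.491, Silver 14.161, Violet 0.886.
Adams allocation: Red 2, Blue 4, Green 1, Gold 3, Silver 13, Violet 1.
Silver has quota 14.161 (lower 14, upper 15) but receives 13 — outside the quota interval.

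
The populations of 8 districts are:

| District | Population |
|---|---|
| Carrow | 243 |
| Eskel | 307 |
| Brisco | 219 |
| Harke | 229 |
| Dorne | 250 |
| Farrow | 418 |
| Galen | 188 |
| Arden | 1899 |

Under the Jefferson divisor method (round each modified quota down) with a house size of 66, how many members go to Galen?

Standard divisor 3753/66 ≈ 56.864; standard quotas: Carrow 4.273, Eskel 5.399, Brisco 3.851, Harke 4.027, Dorne 4.396, Farrow 7.351, Galen 3.306, Arden 33.396.
Rounding down gives 4, 5, 3, 4, 4, 7, 3, 33 = 63 seats, so the divisor must be adjusted.
With modified divisor 54: modified quotas Carrow 4.500, Eskel 5.685, Brisco 4.056, Harke 4.241, Dorne 4.630, Farrow 7.741, Galen 3.481, Arden 35.167.
Rounding down: Carrow 4, Eskel 5, Brisco 4, Harke 4, Dorne 4, Farrow 7, Galen 3, Arden 35 (total 66).
Galen receives 3.

3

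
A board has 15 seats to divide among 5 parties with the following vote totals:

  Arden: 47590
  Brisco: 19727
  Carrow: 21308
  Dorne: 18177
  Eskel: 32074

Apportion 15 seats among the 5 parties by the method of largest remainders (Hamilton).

Arden 5, Brisco 2, Carrow 2, Dorne 2, Eskel 4

Total 138876; standard divisor 138876/15 ≈ 9258.4.
Standard quotas: Arden 5.1402, Brisco 2.1307, Carrow 2.3015, Dorne 1.9633, Eskel 3.4643.
Lower quotas: Arden 5, Brisco 2, Carrow 2, Dorne 1, Eskel 3 (sum 13, leaving 2 seats).
Remainders in descending order: Dorne 0.9633, Eskel 0.4643, Carrow 0.3015, Arden 0.1402, Brisco 0.1307.
The surplus seats go to Dorne, Eskel.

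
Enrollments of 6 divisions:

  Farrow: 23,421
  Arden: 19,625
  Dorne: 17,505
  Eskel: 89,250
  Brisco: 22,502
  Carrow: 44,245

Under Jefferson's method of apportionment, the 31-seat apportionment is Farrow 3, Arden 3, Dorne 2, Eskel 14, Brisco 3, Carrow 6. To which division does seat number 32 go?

Carrow

Priority for the next seat is population ÷ (current seats + 1).
Priorities: Farrow 5855.250, Arden 4906.250, Dorne 5835.000, Eskel 5950.000, Brisco 5625.500, Carrow 6320.714.
Highest priority: Carrow.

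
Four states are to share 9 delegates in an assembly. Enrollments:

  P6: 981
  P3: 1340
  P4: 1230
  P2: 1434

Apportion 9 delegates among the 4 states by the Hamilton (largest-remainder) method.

The standard divisor is 4985/9 ≈ 553.889.
Standard quotas: P6 1.771, P3 2.419, P4 2.221, P2 2.589.
Lower quotas: P6 1, P3 2, P4 2, P2 2 (sum 7, leaving 2 seats).
Remainders in descending order: P6 0.771, P2 0.589, P3 0.419, P4 0.221.
The surplus seats go to P6, P2.

P6 2, P3 2, P4 2, P2 3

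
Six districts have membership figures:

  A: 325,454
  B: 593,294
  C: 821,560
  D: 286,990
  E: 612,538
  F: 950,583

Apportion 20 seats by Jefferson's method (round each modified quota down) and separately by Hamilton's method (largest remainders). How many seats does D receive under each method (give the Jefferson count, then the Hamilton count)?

Jefferson: A 2, B 3, C 5, D 1, E 3, F 6.
Hamilton: A 2, B 3, C 5, D 2, E 3, F 5.
D gets 1 under Jefferson and 2 under Hamilton.

1 and 2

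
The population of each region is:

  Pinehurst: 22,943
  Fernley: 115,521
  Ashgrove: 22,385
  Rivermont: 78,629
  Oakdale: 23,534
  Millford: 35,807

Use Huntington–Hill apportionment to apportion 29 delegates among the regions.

Pinehurst: 2, Fernley: 11, Ashgrove: 2, Rivermont: 8, Oakdale: 2, Millford: 4

With divisor 10196: modified quotas Pinehurst 2.250, Fernley 11.330, Ashgrove 2.195, Rivermont 7.712, Oakdale 2.308, Millford 3.512.
Geometric-mean thresholds: Pinehurst √(2·3)=2.449, Fernley √(11·12)=11.489, Ashgrove √(2·3)=2.449, Rivermont √(7·8)=7.483, Oakdale √(2·3)=2.449, Millford √(3·4)=3.464.
Each quota rounded against its threshold gives Pinehurst 2, Fernley 11, Ashgrove 2, Rivermont 8, Oakdale 2, Millford 4 (total 29).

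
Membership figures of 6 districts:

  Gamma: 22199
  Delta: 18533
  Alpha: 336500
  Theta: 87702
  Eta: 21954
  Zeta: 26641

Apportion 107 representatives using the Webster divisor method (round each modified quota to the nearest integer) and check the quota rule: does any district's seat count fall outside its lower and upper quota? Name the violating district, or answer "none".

Standard quotas: Gamma 4.625, Delta 3.862, Alpha 70.114, Theta 18.274, Eta 4.574, Zeta 5.551.
Webster allocation: Gamma 5, Delta 4, Alpha 69, Theta 18, Eta 5, Zeta 6.
Alpha has quota 70.114 (lower 70, upper 71) but receives 69 — outside the quota interval.

Alpha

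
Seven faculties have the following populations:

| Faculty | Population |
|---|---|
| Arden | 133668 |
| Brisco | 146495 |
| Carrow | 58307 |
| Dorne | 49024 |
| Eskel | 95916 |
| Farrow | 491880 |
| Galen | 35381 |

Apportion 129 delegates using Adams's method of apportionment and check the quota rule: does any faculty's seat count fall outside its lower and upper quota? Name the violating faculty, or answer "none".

Farrow

Standard quotas: Arden 17.061, Brisco 18.698, Carrow 7.442, Dorne 6.257, Eskel 12.243, Farrow 62.783, Galen 4.516.
Adams allocation: Arden 17, Brisco 19, Carrow 8, Dorne 7, Eskel 12, Farrow 61, Galen 5.
Farrow has quota 62.783 (lower 62, upper 63) but receives 61 — outside the quota interval.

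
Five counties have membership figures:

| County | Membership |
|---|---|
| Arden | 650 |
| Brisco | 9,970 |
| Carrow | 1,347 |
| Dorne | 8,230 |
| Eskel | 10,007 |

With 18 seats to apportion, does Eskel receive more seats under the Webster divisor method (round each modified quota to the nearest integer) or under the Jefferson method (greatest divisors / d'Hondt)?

Webster: Arden 0, Brisco 6, Carrow 1, Dorne 5, Eskel 6.
Jefferson: Arden 0, Brisco 6, Carrow 0, Dorne 5, Eskel 7.
Eskel gets 6 under Webster and 7 under Jefferson.

Jefferson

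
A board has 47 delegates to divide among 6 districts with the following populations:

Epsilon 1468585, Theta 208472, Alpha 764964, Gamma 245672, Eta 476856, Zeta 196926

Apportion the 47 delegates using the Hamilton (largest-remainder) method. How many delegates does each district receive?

Standard divisor: 3361475 ÷ 47 ≈ 71520.745.
Standard quotas: Epsilon 20.5337, Theta 2.9148, Alpha 10.6957, Gamma 3.4350, Eta 6.6674, Zeta 2.7534.
Lower quotas: Epsilon 20, Theta 2, Alpha 10, Gamma 3, Eta 6, Zeta 2 (sum 43, leaving 4 seats).
Remainders in descending order: Theta 0.9148, Zeta 0.7534, Alpha 0.6957, Eta 0.6674, Epsilon 0.5337, Gamma 0.4350.
Largest remainders: Theta, Zeta, Alpha, Eta receive the extra seats.

Epsilon: 20; Theta: 3; Alpha: 11; Gamma: 3; Eta: 7; Zeta: 3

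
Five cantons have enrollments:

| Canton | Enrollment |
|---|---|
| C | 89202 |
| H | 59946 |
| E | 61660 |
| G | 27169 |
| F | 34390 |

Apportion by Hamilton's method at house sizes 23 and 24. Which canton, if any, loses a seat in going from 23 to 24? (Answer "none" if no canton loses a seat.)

At 23 seats: C 8, H 5, E 5, G 2, F 3.
At 24 seats: C 8, H 5, E 6, G 2, F 3.
No canton's allocation decreased.

none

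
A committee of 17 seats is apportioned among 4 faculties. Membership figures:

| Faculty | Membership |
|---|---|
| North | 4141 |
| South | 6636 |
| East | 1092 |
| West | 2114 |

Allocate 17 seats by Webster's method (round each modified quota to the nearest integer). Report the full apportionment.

Standard divisor 13983/17 ≈ 822.529; standard quotas: North 5.034, South 8.068, East 1.328, West 2.570.
Rounding to the nearest integer gives North 5, South 8, East 1, West 3 — total 17, matching the house size, so no adjustment is needed.

North: 5, South: 8, East: 1, West: 3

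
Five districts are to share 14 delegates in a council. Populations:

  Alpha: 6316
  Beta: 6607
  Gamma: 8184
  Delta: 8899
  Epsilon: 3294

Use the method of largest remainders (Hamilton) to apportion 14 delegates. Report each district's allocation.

Standard divisor: 33300 ÷ 14 ≈ 2378.571.
Standard quotas: Alpha 2.6554, Beta 2.7777, Gamma 3.4407, Delta 3.7413, Epsilon 1.3849.
Lower quotas: Alpha 2, Beta 2, Gamma 3, Delta 3, Epsilon 1 (sum 11, leaving 3 seats).
Remainders in descending order: Beta 0.7777, Delta 0.7413, Alpha 0.6554, Gamma 0.4407, Epsilon 0.3849.
Largest remainders: Beta, Delta, Alpha receive the extra seats.

Alpha 3, Beta 3, Gamma 3, Delta 4, Epsilon 1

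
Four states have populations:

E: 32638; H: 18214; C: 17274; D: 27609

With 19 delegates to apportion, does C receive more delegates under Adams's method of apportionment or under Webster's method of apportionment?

Adams

Adams: E 6, H 4, C 4, D 5.
Webster: E 7, H 4, C 3, D 5.
C gets 4 under Adams and 3 under Webster.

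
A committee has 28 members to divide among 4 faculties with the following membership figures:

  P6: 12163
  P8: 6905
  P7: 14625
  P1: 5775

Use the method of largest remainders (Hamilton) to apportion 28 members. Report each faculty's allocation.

The standard divisor is 39468/28 ≈ 1409.571.
Standard quotas: P6 8.6289, P8 4.8987, P7 10.3755, P1 4.0970.
Lower quotas: P6 8, P8 4, P7 10, P1 4 (sum 26, leaving 2 seats).
Remainders in descending order: P8 0.8987, P6 0.6289, P7 0.3755, P1 0.0970.
Largest remainders: P8, P6 receive the extra seats.

P6=9; P8=5; P7=10; P1=4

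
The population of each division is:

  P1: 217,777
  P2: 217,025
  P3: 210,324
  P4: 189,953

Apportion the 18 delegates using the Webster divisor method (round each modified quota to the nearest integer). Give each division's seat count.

P1: 5, P2: 5, P3: 4, P4: 4

Standard divisor 835079/18 ≈ 46393.278; standard quotas: P1 4.694, P2 4.678, P3 4.534, P4 4.094.
Rounding to the nearest integer gives 5, 5, 5, 4 = 19 seats, so the divisor must be adjusted.
With modified divisor 47500: modified quotas P1 4.585, P2 4.569, P3 4.428, P4 3.999.
Rounding to the nearest integer: P1 5, P2 5, P3 4, P4 4 (total 18).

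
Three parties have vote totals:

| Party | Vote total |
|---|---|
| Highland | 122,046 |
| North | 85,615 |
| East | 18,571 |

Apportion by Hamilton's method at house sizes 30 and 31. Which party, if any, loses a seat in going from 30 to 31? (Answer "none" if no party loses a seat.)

East

At 30 seats: Highland 16, North 11, East 3.
At 31 seats: Highland 17, North 12, East 2.
East drops from 3 to 2.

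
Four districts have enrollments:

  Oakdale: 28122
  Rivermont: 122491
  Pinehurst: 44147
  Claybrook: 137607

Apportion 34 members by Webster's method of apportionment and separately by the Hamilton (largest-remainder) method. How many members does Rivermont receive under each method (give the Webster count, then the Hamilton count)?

Webster: Oakdale 3, Rivermont 12, Pinehurst 5, Claybrook 14.
Hamilton: Oakdale 3, Rivermont 13, Pinehurst 4, Claybrook 14.
Rivermont gets 12 under Webster and 13 under Hamilton.

12 and 13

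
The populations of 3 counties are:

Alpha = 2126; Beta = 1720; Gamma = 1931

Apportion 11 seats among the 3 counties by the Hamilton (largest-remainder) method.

Alpha 4, Beta 3, Gamma 4

Total 5777; standard divisor 5777/11 ≈ 525.182.
Standard quotas: Alpha 4.048, Beta 3.275, Gamma 3.677.
Lower quotas: Alpha 4, Beta 3, Gamma 3 (sum 10, leaving 1 seat).
Remainders in descending order: Gamma 0.677, Beta 0.275, Alpha 0.048.
The surplus seat goes to Gamma.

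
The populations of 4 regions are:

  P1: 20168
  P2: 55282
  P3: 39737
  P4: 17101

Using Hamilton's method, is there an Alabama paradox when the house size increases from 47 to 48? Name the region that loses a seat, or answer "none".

At 47 seats: P1 7, P2 20, P3 14, P4 6.
At 48 seats: P1 7, P2 20, P3 15, P4 6.
No region's allocation decreased.

none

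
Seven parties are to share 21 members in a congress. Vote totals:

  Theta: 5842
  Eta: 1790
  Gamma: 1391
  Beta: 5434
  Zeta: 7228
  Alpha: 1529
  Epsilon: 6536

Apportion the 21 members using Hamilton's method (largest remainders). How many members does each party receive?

Standard divisor: 29750 ÷ 21 ≈ 1416.667.
Standard quotas: Theta 4.1238, Eta 1.2635, Gamma 0.9819, Beta 3.8358, Zeta 5.1021, Alpha 1.0793, Epsilon 4.6136.
Lower quotas: Theta 4, Eta 1, Gamma 0, Beta 3, Zeta 5, Alpha 1, Epsilon 4 (sum 18, leaving 3 seats).
Remainders in descending order: Gamma 0.9819, Beta 0.8358, Epsilon 0.6136, Eta 0.2635, Theta 0.1238, Zeta 0.1021, Alpha 0.0793.
Largest remainders: Gamma, Beta, Epsilon receive the extra seats.

Theta: 4, Eta: 1, Gamma: 1, Beta: 4, Zeta: 5, Alpha: 1, Epsilon: 5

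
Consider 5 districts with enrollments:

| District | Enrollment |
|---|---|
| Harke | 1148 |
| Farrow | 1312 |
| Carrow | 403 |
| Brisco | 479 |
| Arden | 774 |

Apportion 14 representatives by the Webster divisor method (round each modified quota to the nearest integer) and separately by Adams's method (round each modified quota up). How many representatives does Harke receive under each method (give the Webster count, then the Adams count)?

Webster: Harke 4, Farrow 4, Carrow 1, Brisco 2, Arden 3.
Adams: Harke 3, Farrow 4, Carrow 2, Brisco 2, Arden 3.
Harke gets 4 under Webster and 3 under Adams.

4 and 3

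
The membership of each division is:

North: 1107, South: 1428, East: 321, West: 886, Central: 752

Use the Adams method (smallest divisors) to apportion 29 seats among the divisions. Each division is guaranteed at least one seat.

North 7, South 9, East 2, West 6, Central 5

Standard divisor 4494/29 ≈ 154.966; standard quotas: North 7.144, South 9.215, East 2.071, West 5.717, Central 4.853.
Rounding up gives 8, 10, 3, 6, 5 = 32 seats, so the divisor must be adjusted.
With modified divisor 170: modified quotas North 6.512, South 8.400, East 1.888, West 5.212, Central 4.424.
Rounding up: North 7, South 9, East 2, West 6, Central 5 (total 29).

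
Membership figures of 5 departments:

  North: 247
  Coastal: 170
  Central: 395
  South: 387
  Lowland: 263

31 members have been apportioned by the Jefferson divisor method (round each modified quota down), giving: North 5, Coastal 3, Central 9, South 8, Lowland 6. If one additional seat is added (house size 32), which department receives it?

South

Priority for the next seat is population ÷ (current seats + 1).
Priorities: North 41.167, Coastal 42.500, Central 39.500, South 43.000, Lowland 37.571.
Highest priority: South.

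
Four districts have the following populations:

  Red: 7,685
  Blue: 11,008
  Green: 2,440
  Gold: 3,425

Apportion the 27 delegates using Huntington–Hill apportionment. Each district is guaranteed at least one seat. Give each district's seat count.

With divisor 932: modified quotas Red 8.246, Blue 11.811, Green 2.618, Gold 3.675.
Geometric-mean thresholds: Red √(8·9)=8.485, Blue √(11·12)=11.489, Green √(2·3)=2.449, Gold √(3·4)=3.464.
Each quota rounded against its threshold gives Red 8, Blue 12, Green 3, Gold 4 (total 27).

Red 8; Blue 12; Green 3; Gold 4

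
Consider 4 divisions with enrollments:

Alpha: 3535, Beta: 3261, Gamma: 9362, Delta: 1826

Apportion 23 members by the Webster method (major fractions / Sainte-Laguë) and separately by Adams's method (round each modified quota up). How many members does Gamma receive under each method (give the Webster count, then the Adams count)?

Webster: Alpha 5, Beta 4, Gamma 12, Delta 2.
Adams: Alpha 5, Beta 4, Gamma 11, Delta 3.
Gamma gets 12 under Webster and 11 under Adams.

12 and 11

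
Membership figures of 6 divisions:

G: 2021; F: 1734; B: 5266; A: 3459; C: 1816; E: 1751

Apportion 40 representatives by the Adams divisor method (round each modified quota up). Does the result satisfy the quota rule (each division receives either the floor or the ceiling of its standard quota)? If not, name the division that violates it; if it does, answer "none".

none

Standard quotas: G 5.038, F 4.322, B 13.126, A 8.622, C 4.527, E 4.365.
Adams allocation: G 5, F 4, B 13, A 8, C 5, E 5.
Every allocation lies between the lower and upper quota.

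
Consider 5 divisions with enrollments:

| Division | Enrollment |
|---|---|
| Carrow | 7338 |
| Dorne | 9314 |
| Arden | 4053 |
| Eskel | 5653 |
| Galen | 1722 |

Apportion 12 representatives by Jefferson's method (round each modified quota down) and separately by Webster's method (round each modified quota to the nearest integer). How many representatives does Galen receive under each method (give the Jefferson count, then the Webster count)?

Jefferson: Carrow 3, Dorne 4, Arden 2, Eskel 3, Galen 0.
Webster: Carrow 3, Dorne 4, Arden 2, Eskel 2, Galen 1.
Galen gets 0 under Jefferson and 1 under Webster.

0 and 1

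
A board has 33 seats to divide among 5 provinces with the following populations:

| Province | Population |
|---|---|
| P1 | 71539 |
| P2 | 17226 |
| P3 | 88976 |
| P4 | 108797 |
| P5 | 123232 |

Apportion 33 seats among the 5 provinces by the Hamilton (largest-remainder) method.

P1: 6, P2: 1, P3: 7, P4: 9, P5: 10

The standard divisor is 409770/33 ≈ 12417.273.
Standard quotas: P1 5.7612, P2 1.3873, P3 7.1655, P4 8.7617, P5 9.9242.
Lower quotas: P1 5, P2 1, P3 7, P4 8, P5 9 (sum 30, leaving 3 seats).
Remainders in descending order: P5 0.9242, P4 0.7617, P1 0.7612, P2 0.3873, P3 0.1655.
Largest remainders: P5, P4, P1 receive the extra seats.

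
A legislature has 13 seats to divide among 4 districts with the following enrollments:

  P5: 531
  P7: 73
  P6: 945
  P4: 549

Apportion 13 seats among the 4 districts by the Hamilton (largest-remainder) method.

P5: 3; P7: 1; P6: 6; P4: 3

Standard divisor: 2098 ÷ 13 ≈ 161.385.
Standard quotas: P5 3.290, P7 0.452, P6 5.856, P4 3.402.
Lower quotas: P5 3, P7 0, P6 5, P4 3 (sum 11, leaving 2 seats).
Remainders in descending order: P6 0.856, P7 0.452, P4 0.402, P5 0.290.
The surplus seats go to P6, P7.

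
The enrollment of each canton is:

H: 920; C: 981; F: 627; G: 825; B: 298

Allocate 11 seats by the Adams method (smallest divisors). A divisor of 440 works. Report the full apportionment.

H 3; C 3; F 2; G 2; B 1

With modified divisor 440: modified quotas H 2.091, C 2.230, F 1.425, G 1.875, B 0.677.
Rounding up: H 3, C 3, F 2, G 2, B 1 (total 11).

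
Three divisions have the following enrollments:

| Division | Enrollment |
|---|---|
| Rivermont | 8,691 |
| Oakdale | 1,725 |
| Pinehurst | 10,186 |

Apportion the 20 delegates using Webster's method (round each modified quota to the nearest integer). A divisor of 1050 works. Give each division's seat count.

Rivermont 8, Oakdale 2, Pinehurst 10

With modified divisor 1050: modified quotas Rivermont 8.277, Oakdale 1.643, Pinehurst 9.701.
Rounding to the nearest integer: Rivermont 8, Oakdale 2, Pinehurst 10 (total 20).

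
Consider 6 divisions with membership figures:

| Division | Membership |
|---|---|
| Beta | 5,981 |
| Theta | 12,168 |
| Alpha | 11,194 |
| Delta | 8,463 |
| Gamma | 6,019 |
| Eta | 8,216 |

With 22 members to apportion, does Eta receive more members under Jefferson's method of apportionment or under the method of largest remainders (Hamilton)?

Jefferson

Jefferson: Beta 2, Theta 5, Alpha 5, Delta 4, Gamma 2, Eta 4.
Hamilton: Beta 2, Theta 5, Alpha 5, Delta 4, Gamma 3, Eta 3.
Eta gets 4 under Jefferson and 3 under Hamilton.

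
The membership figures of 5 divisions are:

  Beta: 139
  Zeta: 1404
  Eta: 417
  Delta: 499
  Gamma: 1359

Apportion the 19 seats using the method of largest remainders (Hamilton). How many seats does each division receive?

Beta=1, Zeta=7, Eta=2, Delta=2, Gamma=7

Standard divisor: 3818 ÷ 19 ≈ 200.947.
Standard quotas: Beta 0.692, Zeta 6.987, Eta 2.075, Delta 2.483, Gamma 6.763.
Lower quotas: Beta 0, Zeta 6, Eta 2, Delta 2, Gamma 6 (sum 16, leaving 3 seats).
Remainders in descending order: Zeta 0.987, Gamma 0.763, Beta 0.692, Delta 0.483, Eta 0.075.
Largest remainders: Zeta, Gamma, Beta receive the extra seats.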